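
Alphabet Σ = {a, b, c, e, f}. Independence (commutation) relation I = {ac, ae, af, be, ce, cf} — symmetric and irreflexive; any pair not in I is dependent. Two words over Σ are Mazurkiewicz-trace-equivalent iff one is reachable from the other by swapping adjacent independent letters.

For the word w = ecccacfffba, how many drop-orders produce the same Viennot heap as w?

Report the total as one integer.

630

drop 0:e onto floor
drop 1:c onto floor
drop 2:c onto {1:c}
drop 3:c onto {2:c}
drop 4:a onto floor
drop 5:c onto {3:c}
drop 6:f onto {0:e}
drop 7:f onto {6:f}
drop 8:f onto {7:f}
drop 9:b onto {4:a, 5:c, 8:f}
drop 10:a onto {9:b}
ground layer = {0:e, 1:c, 4:a}
drop-orders for the pieces not yet dropped (sum over which currently-grounded one goes next):
  1 to go: {10} 1
  2 to go: {9,10} 1
  3 to go: {4,9,10} 1  {5,9,10} 1  {8,9,10} 1
  4 to go: {3,5,9,10} 1  {4,5,9,10} 2  {4,8,9,10} 2  {5,8,9,10} 2  {7,8,9,10} 1
  5 to go: {2,3,5,9,10} 1  {3,4,5,9,10} 3  {3,5,8,9,10} 3  {4,5,8,9,10} 6  {4,7,8,9,10} 3  {5,7,8,9,10} 3  {6,7,8,9,10} 1
  6 to go: {0,6,7,8,9,10} 1  {1,2,3,5,9,10} 1  {2,3,4,5,9,10} 4  {2,3,5,8,9,10} 4  {3,4,5,8,9,10} 12  {3,5,7,8,9,10} 6  {4,5,7,8,9,10} 12  {4,6,7,8,9,10} 4  {5,6,7,8,9,10} 4
  7 to go: {0,4,6,7,8,9,10} 5  {0,5,6,7,8,9,10} 5  {1,2,3,4,5,9,10} 5  {1,2,3,5,8,9,10} 5  {2,3,4,5,8,9,10} 20  {2,3,5,7,8,9,10} 10  {3,4,5,7,8,9,10} 30  {3,5,6,7,8,9,10} 10  {4,5,6,7,8,9,10} 20
  8 to go: {0,3,5,6,7,8,9,10} 15  {0,4,5,6,7,8,9,10} 30  {1,2,3,4,5,8,9,10} 30  {1,2,3,5,7,8,9,10} 15  {2,3,4,5,7,8,9,10} 60  {2,3,5,6,7,8,9,10} 20  {3,4,5,6,7,8,9,10} 60
  9 to go: {0,2,3,5,6,7,8,9,10} 35  {0,3,4,5,6,7,8,9,10} 105  {1,2,3,4,5,7,8,9,10} 105  {1,2,3,5,6,7,8,9,10} 35  {2,3,4,5,6,7,8,9,10} 140
  if 0:e drops first: 280 orders
  if 1:c drops first: 280 orders
  if 4:a drops first: 70 orders
heap linearizations: 630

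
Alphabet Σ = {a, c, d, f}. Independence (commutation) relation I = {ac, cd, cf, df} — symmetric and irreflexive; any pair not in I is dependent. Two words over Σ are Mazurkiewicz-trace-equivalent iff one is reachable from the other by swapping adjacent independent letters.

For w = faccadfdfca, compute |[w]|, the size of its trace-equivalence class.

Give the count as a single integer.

drop 0:f onto floor
drop 1:a onto {0:f}
drop 2:c onto floor
drop 3:c onto {2:c}
drop 4:a onto {1:a}
drop 5:d onto {4:a}
drop 6:f onto {4:a}
drop 7:d onto {5:d}
drop 8:f onto {6:f}
drop 9:c onto {3:c}
drop 10:a onto {7:d, 8:f}
ground layer = {0:f, 2:c}
drop-orders for the pieces not yet dropped (sum over which currently-grounded one goes next):
  1 to go: {9} 1  {10} 1
  2 to go: {3,9} 1  {7,10} 1  {8,10} 1  {9,10} 2
  3 to go: {2,3,9} 1  {3,9,10} 3  {5,7,10} 1  {6,8,10} 1  {7,8,10} 2  {7,9,10} 3  {8,9,10} 3
  4 to go: {2,3,9,10} 4  {3,7,9,10} 6  {3,8,9,10} 6  {5,7,8,10} 3  {5,7,9,10} 4  {6,7,8,10} 3  {6,8,9,10} 4  {7,8,9,10} 8
  5 to go: {2,3,7,9,10} 10  {2,3,8,9,10} 10  {3,5,7,9,10} 10  {3,6,8,9,10} 10  {3,7,8,9,10} 20  {5,6,7,8,10} 6  {5,7,8,9,10} 15  {6,7,8,9,10} 15
  6 to go: {2,3,5,7,9,10} 20  {2,3,6,8,9,10} 20  {2,3,7,8,9,10} 40  {3,5,7,8,9,10} 45  {3,6,7,8,9,10} 45  {4,5,6,7,8,10} 6  {5,6,7,8,9,10} 36
  7 to go: {1,4,5,6,7,8,10} 6  {2,3,5,7,8,9,10} 105  {2,3,6,7,8,9,10} 105  {3,5,6,7,8,9,10} 126  {4,5,6,7,8,9,10} 42
  8 to go: {0,1,4,5,6,7,8,10} 6  {1,4,5,6,7,8,9,10} 48  {2,3,5,6,7,8,9,10} 336  {3,4,5,6,7,8,9,10} 168
  9 to go: {0,1,4,5,6,7,8,9,10} 54  {1,3,4,5,6,7,8,9,10} 216  {2,3,4,5,6,7,8,9,10} 504
  if 0:f drops first: 720 orders
  if 2:c drops first: 270 orders
heap linearizations: 990

990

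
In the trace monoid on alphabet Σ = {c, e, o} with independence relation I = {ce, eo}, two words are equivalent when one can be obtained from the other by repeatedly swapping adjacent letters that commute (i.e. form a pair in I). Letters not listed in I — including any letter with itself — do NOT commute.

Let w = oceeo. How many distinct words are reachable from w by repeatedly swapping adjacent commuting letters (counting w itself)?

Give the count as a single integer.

10

drop 0:o onto floor
drop 1:c onto {0:o}
drop 2:e onto floor
drop 3:e onto {2:e}
drop 4:o onto {1:c}
ground layer = {0:o, 2:e}
drop-orders for the pieces not yet dropped (sum over which currently-grounded one goes next):
  1 to go: {3} 1  {4} 1
  2 to go: {1,4} 1  {2,3} 1  {3,4} 2
  3 to go: {0,1,4} 1  {1,3,4} 3  {2,3,4} 3
  if 0:o drops first: 6 orders
  if 2:e drops first: 4 orders
heap linearizations: 10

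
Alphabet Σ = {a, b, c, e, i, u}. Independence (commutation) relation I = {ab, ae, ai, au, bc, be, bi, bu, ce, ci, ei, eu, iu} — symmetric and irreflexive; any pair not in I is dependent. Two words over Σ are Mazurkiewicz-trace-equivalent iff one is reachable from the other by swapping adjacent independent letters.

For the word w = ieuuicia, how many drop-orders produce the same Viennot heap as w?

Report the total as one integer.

280

drop 0:i onto floor
drop 1:e onto floor
drop 2:u onto floor
drop 3:u onto {2:u}
drop 4:i onto {0:i}
drop 5:c onto {3:u}
drop 6:i onto {4:i}
drop 7:a onto {5:c}
ground layer = {0:i, 1:e, 2:u}
drop-orders for the pieces not yet dropped (sum over which currently-grounded one goes next):
  1 to go: {1} 1  {6} 1  {7} 1
  2 to go: {1,6} 2  {1,7} 2  {4,6} 1  {5,7} 1  {6,7} 2
  3 to go: {0,4,6} 1  {1,4,6} 3  {1,5,7} 3  {1,6,7} 6  {3,5,7} 1  {4,6,7} 3  {5,6,7} 3
  4 to go: {0,1,4,6} 4  {0,4,6,7} 4  {1,3,5,7} 4  {1,4,6,7} 12  {1,5,6,7} 12  {2,3,5,7} 1  {3,5,6,7} 4  {4,5,6,7} 6
  5 to go: {0,1,4,6,7} 20  {0,4,5,6,7} 10  {1,2,3,5,7} 5  {1,3,5,6,7} 20  {1,4,5,6,7} 30  {2,3,5,6,7} 5  {3,4,5,6,7} 10
  6 to go: {0,1,4,5,6,7} 60  {0,3,4,5,6,7} 20  {1,2,3,5,6,7} 30  {1,3,4,5,6,7} 60  {2,3,4,5,6,7} 15
  if 0:i drops first: 105 orders
  if 1:e drops first: 35 orders
  if 2:u drops first: 140 orders
heap linearizations: 280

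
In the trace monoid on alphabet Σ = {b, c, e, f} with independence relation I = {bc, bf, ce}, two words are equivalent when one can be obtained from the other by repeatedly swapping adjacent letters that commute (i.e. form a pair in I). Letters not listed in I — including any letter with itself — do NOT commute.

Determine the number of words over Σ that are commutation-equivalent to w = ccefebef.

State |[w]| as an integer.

3

0(c) covers ∅
1(c) covers 0:c
2(e) covers ∅
3(f) covers 1:c, 2:e
4(e) covers 3:f
5(b) covers 4:e
6(e) covers 5:b
7(f) covers 6:e
floor of heap: 0:c, 2:e
completions by unplaced set U, small U first (add the entries for U minus each lowest piece of U):
  |U|=1: {7}:1
  |U|=2: {6,7}:1
  |U|=3: {5,6,7}:1
  |U|=4: {4,5,6,7}:1
  |U|=5: {3,4,5,6,7}:1
  |U|=6: {1,3,4,5,6,7}:1  {2,3,4,5,6,7}:1
  start at 0(c): 2
  start at 2(e): 1
sum over floor = 3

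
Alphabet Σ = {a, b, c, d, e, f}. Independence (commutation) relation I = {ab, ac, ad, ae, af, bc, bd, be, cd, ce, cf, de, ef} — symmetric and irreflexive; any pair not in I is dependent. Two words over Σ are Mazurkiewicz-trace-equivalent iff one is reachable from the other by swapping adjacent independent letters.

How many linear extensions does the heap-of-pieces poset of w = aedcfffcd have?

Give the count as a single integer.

1512

piece 0:a — minimal
piece 1:e — minimal
piece 2:d — minimal
piece 3:c — minimal
piece 4:f rests on {2:d}
piece 5:f rests on {4:f}
piece 6:f rests on {5:f}
piece 7:c rests on {3:c}
piece 8:d rests on {6:f}
minimal pieces: {0:a, 1:e, 2:d, 3:c}
ways to finish when only these pieces remain (= sum over removing one remaining piece with nothing left below it):
  1 left: {0}→1  {1}→1  {7}→1  {8}→1
  2 left: {0,1}→2  {0,7}→2  {0,8}→2  {1,7}→2  {1,8}→2  {3,7}→1  {6,8}→1  {7,8}→2
  3 left: {0,1,7}→6  {0,1,8}→6  {0,3,7}→3  {0,6,8}→3  {0,7,8}→6  {1,3,7}→3  {1,6,8}→3  {1,7,8}→6  {3,7,8}→3  {5,6,8}→1  {6,7,8}→3
  4 left: {0,1,3,7}→12  {0,1,6,8}→12  {0,1,7,8}→24  {0,3,7,8}→12  {0,5,6,8}→4  {0,6,7,8}→12  {1,3,7,8}→12  {1,5,6,8}→4  {1,6,7,8}→12  {3,6,7,8}→6  {4,5,6,8}→1  {5,6,7,8}→4
  5 left: {0,1,3,7,8}→60  {0,1,5,6,8}→20  {0,1,6,7,8}→60  {0,3,6,7,8}→30  {0,4,5,6,8}→5  {0,5,6,7,8}→20  {1,3,6,7,8}→30  {1,4,5,6,8}→5  {1,5,6,7,8}→20  {2,4,5,6,8}→1  {3,5,6,7,8}→10  {4,5,6,7,8}→5
  6 left: {0,1,3,6,7,8}→180  {0,1,4,5,6,8}→30  {0,1,5,6,7,8}→120  {0,2,4,5,6,8}→6  {0,3,5,6,7,8}→60  {0,4,5,6,7,8}→30  {1,2,4,5,6,8}→6  {1,3,5,6,7,8}→60  {1,4,5,6,7,8}→30  {2,4,5,6,7,8}→6  {3,4,5,6,7,8}→15
  7 left: {0,1,2,4,5,6,8}→42  {0,1,3,5,6,7,8}→420  {0,1,4,5,6,7,8}→210  {0,2,4,5,6,7,8}→42  {0,3,4,5,6,7,8}→105  {1,2,4,5,6,7,8}→42  {1,3,4,5,6,7,8}→105  {2,3,4,5,6,7,8}→21
  placing 0:a first → 168 extensions
  placing 1:e first → 168 extensions
  placing 2:d first → 840 extensions
  placing 3:c first → 336 extensions
total linear extensions = 1512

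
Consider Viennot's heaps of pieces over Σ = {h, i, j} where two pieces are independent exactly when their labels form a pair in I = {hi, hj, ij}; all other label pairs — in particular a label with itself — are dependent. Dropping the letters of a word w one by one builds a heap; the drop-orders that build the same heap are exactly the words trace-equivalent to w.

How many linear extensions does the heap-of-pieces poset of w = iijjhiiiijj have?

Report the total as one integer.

2310

#0=i has no predecessor
#1=i depends on [0:i]
#2=j has no predecessor
#3=j depends on [2:j]
#4=h has no predecessor
#5=i depends on [1:i]
#6=i depends on [5:i]
#7=i depends on [6:i]
#8=i depends on [7:i]
#9=j depends on [3:j]
#10=j depends on [9:j]
sources: [0:i, 2:j, 4:h]
N(rest) = Σ N(rest − s) over sources s of rest; N(one piece) = 1:
  size 1 → [4]=1  [8]=1  [10]=1
  size 2 → [4,8]=2  [4,10]=2  [7,8]=1  [8,10]=2  [9,10]=1
  size 3 → [3,9,10]=1  [4,7,8]=3  [4,8,10]=6  [4,9,10]=3  [6,7,8]=1  [7,8,10]=3  [8,9,10]=3
  size 4 → [2,3,9,10]=1  [3,4,9,10]=4  [3,8,9,10]=4  [4,6,7,8]=4  [4,7,8,10]=12  [4,8,9,10]=12  [5,6,7,8]=1  [6,7,8,10]=4  [7,8,9,10]=6
  size 5 → [1,5,6,7,8]=1  [2,3,4,9,10]=5  [2,3,8,9,10]=5  [3,4,8,9,10]=20  [3,7,8,9,10]=10  [4,5,6,7,8]=5  [4,6,7,8,10]=20  [4,7,8,9,10]=30  [5,6,7,8,10]=5  [6,7,8,9,10]=10
  size 6 → [0,1,5,6,7,8]=1  [1,4,5,6,7,8]=6  [1,5,6,7,8,10]=6  [2,3,4,8,9,10]=30  [2,3,7,8,9,10]=15  [3,4,7,8,9,10]=60  [3,6,7,8,9,10]=20  [4,5,6,7,8,10]=30  [4,6,7,8,9,10]=60  [5,6,7,8,9,10]=15
  size 7 → [0,1,4,5,6,7,8]=7  [0,1,5,6,7,8,10]=7  [1,4,5,6,7,8,10]=42  [1,5,6,7,8,9,10]=21  [2,3,4,7,8,9,10]=105  [2,3,6,7,8,9,10]=35  [3,4,6,7,8,9,10]=140  [3,5,6,7,8,9,10]=35  [4,5,6,7,8,9,10]=105
  size 8 → [0,1,4,5,6,7,8,10]=56  [0,1,5,6,7,8,9,10]=28  [1,3,5,6,7,8,9,10]=56  [1,4,5,6,7,8,9,10]=168  [2,3,4,6,7,8,9,10]=280  [2,3,5,6,7,8,9,10]=70  [3,4,5,6,7,8,9,10]=280
  size 9 → [0,1,3,5,6,7,8,9,10]=84  [0,1,4,5,6,7,8,9,10]=252  [1,2,3,5,6,7,8,9,10]=126  [1,3,4,5,6,7,8,9,10]=504  [2,3,4,5,6,7,8,9,10]=630
  first=0(i) contributes 1260
  first=2(j) contributes 840
  first=4(h) contributes 210
|[w]| = 2310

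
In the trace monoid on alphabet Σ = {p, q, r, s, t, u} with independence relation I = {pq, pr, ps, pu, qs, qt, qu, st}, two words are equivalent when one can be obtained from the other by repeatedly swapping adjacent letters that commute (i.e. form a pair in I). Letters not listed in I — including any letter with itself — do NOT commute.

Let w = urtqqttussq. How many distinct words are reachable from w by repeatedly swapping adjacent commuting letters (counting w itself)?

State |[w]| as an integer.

84

piece 0:u — minimal
piece 1:r rests on {0:u}
piece 2:t rests on {1:r}
piece 3:q rests on {1:r}
piece 4:q rests on {3:q}
piece 5:t rests on {2:t}
piece 6:t rests on {5:t}
piece 7:u rests on {6:t}
piece 8:s rests on {7:u}
piece 9:s rests on {8:s}
piece 10:q rests on {4:q}
minimal pieces: {0:u}
ways to finish when only these pieces remain (= sum over removing one remaining piece with nothing left below it):
  1 left: {9}→1  {10}→1
  2 left: {4,10}→1  {8,9}→1  {9,10}→2
  3 left: {3,4,10}→1  {4,9,10}→3  {7,8,9}→1  {8,9,10}→3
  4 left: {3,4,9,10}→4  {4,8,9,10}→6  {6,7,8,9}→1  {7,8,9,10}→4
  5 left: {3,4,8,9,10}→10  {4,7,8,9,10}→10  {5,6,7,8,9}→1  {6,7,8,9,10}→5
  6 left: {2,5,6,7,8,9}→1  {3,4,7,8,9,10}→20  {4,6,7,8,9,10}→15  {5,6,7,8,9,10}→6
  7 left: {2,5,6,7,8,9,10}→7  {3,4,6,7,8,9,10}→35  {4,5,6,7,8,9,10}→21
  8 left: {2,4,5,6,7,8,9,10}→28  {3,4,5,6,7,8,9,10}→56
  9 left: {2,3,4,5,6,7,8,9,10}→84
  placing 0:u first → 84 extensions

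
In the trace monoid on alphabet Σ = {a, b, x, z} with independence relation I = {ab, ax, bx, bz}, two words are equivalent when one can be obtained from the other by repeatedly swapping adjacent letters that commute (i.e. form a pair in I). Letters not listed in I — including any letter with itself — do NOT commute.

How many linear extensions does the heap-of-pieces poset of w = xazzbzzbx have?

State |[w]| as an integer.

72

#0=x has no predecessor
#1=a has no predecessor
#2=z depends on [0:x, 1:a]
#3=z depends on [2:z]
#4=b has no predecessor
#5=z depends on [3:z]
#6=z depends on [5:z]
#7=b depends on [4:b]
#8=x depends on [6:z]
sources: [0:x, 1:a, 4:b]
N(rest) = Σ N(rest − s) over sources s of rest; N(one piece) = 1:
  size 1 → [7]=1  [8]=1
  size 2 → [4,7]=1  [6,8]=1  [7,8]=2
  size 3 → [4,7,8]=3  [5,6,8]=1  [6,7,8]=3
  size 4 → [3,5,6,8]=1  [4,6,7,8]=6  [5,6,7,8]=4
  size 5 → [2,3,5,6,8]=1  [3,5,6,7,8]=5  [4,5,6,7,8]=10
  size 6 → [0,2,3,5,6,8]=1  [1,2,3,5,6,8]=1  [2,3,5,6,7,8]=6  [3,4,5,6,7,8]=15
  size 7 → [0,1,2,3,5,6,8]=2  [0,2,3,5,6,7,8]=7  [1,2,3,5,6,7,8]=7  [2,3,4,5,6,7,8]=21
  first=0(x) contributes 28
  first=1(a) contributes 28
  first=4(b) contributes 16
|[w]| = 72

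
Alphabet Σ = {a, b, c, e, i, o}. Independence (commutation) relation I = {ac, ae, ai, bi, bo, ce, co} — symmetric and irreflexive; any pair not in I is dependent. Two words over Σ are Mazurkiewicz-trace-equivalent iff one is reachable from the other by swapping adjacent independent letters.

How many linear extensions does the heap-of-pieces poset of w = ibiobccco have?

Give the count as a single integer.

drop 0:i onto floor
drop 1:b onto floor
drop 2:i onto {0:i}
drop 3:o onto {2:i}
drop 4:b onto {1:b}
drop 5:c onto {2:i, 4:b}
drop 6:c onto {5:c}
drop 7:c onto {6:c}
drop 8:o onto {3:o}
ground layer = {0:i, 1:b}
drop-orders for the pieces not yet dropped (sum over which currently-grounded one goes next):
  1 to go: {7} 1  {8} 1
  2 to go: {3,8} 1  {6,7} 1  {7,8} 2
  3 to go: {3,7,8} 3  {5,6,7} 1  {6,7,8} 3
  4 to go: {3,6,7,8} 6  {4,5,6,7} 1  {5,6,7,8} 4
  5 to go: {1,4,5,6,7} 1  {3,5,6,7,8} 10  {4,5,6,7,8} 5
  6 to go: {1,4,5,6,7,8} 6  {2,3,5,6,7,8} 10  {3,4,5,6,7,8} 15
  7 to go: {0,2,3,5,6,7,8} 10  {1,3,4,5,6,7,8} 21  {2,3,4,5,6,7,8} 25
  if 0:i drops first: 46 orders
  if 1:b drops first: 35 orders
heap linearizations: 81

81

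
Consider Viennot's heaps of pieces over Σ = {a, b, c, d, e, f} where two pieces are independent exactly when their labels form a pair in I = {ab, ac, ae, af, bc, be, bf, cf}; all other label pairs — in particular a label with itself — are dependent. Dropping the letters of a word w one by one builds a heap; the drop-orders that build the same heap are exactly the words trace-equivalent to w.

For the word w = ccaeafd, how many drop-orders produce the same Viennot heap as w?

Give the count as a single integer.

drop 0:c onto floor
drop 1:c onto {0:c}
drop 2:a onto floor
drop 3:e onto {1:c}
drop 4:a onto {2:a}
drop 5:f onto {3:e}
drop 6:d onto {4:a, 5:f}
ground layer = {0:c, 2:a}
drop-orders for the pieces not yet dropped (sum over which currently-grounded one goes next):
  1 to go: {6} 1
  2 to go: {4,6} 1  {5,6} 1
  3 to go: {2,4,6} 1  {3,5,6} 1  {4,5,6} 2
  4 to go: {1,3,5,6} 1  {2,4,5,6} 3  {3,4,5,6} 3
  5 to go: {0,1,3,5,6} 1  {1,3,4,5,6} 4  {2,3,4,5,6} 6
  if 0:c drops first: 10 orders
  if 2:a drops first: 5 orders
heap linearizations: 15

15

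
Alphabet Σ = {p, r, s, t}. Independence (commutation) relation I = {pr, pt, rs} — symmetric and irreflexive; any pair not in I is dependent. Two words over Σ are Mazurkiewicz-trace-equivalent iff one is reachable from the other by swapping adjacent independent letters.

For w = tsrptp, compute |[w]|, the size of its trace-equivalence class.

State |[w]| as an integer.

drop 0:t onto floor
drop 1:s onto {0:t}
drop 2:r onto {0:t}
drop 3:p onto {1:s}
drop 4:t onto {1:s, 2:r}
drop 5:p onto {3:p}
ground layer = {0:t}
drop-orders for the pieces not yet dropped (sum over which currently-grounded one goes next):
  1 to go: {4} 1  {5} 1
  2 to go: {2,4} 1  {3,5} 1  {4,5} 2
  3 to go: {2,4,5} 3  {3,4,5} 3
  4 to go: {1,3,4,5} 3  {2,3,4,5} 6
  if 0:t drops first: 9 orders

9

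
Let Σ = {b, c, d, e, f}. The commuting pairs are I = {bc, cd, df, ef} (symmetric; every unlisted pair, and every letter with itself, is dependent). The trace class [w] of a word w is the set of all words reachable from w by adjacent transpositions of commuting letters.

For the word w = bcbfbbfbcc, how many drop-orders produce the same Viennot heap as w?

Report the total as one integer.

piece 0:b — minimal
piece 1:c — minimal
piece 2:b rests on {0:b}
piece 3:f rests on {1:c, 2:b}
piece 4:b rests on {3:f}
piece 5:b rests on {4:b}
piece 6:f rests on {5:b}
piece 7:b rests on {6:f}
piece 8:c rests on {6:f}
piece 9:c rests on {8:c}
minimal pieces: {0:b, 1:c}
ways to finish when only these pieces remain (= sum over removing one remaining piece with nothing left below it):
  1 left: {7}→1  {9}→1
  2 left: {7,9}→2  {8,9}→1
  3 left: {7,8,9}→3
  4 left: {6,7,8,9}→3
  5 left: {5,6,7,8,9}→3
  6 left: {4,5,6,7,8,9}→3
  7 left: {3,4,5,6,7,8,9}→3
  8 left: {1,3,4,5,6,7,8,9}→3  {2,3,4,5,6,7,8,9}→3
  placing 0:b first → 6 extensions
  placing 1:c first → 3 extensions
total linear extensions = 9

9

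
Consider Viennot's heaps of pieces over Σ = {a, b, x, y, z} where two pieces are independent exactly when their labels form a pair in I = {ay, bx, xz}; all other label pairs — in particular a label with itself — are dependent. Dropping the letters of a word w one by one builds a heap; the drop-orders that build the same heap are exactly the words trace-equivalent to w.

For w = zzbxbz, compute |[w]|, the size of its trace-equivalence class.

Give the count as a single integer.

piece 0:z — minimal
piece 1:z rests on {0:z}
piece 2:b rests on {1:z}
piece 3:x — minimal
piece 4:b rests on {2:b}
piece 5:z rests on {4:b}
minimal pieces: {0:z, 3:x}
ways to finish when only these pieces remain (= sum over removing one remaining piece with nothing left below it):
  1 left: {3}→1  {5}→1
  2 left: {3,5}→2  {4,5}→1
  3 left: {2,4,5}→1  {3,4,5}→3
  4 left: {1,2,4,5}→1  {2,3,4,5}→4
  placing 0:z first → 5 extensions
  placing 3:x first → 1 extensions
total linear extensions = 6

6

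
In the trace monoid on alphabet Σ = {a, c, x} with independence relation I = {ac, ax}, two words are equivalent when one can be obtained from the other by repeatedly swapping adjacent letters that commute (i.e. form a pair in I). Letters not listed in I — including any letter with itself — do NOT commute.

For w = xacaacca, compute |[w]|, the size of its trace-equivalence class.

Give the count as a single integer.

70

0(x) covers ∅
1(a) covers ∅
2(c) covers 0:x
3(a) covers 1:a
4(a) covers 3:a
5(c) covers 2:c
6(c) covers 5:c
7(a) covers 4:a
floor of heap: 0:x, 1:a
completions by unplaced set U, small U first (add the entries for U minus each lowest piece of U):
  |U|=1: {6}:1  {7}:1
  |U|=2: {4,7}:1  {5,6}:1  {6,7}:2
  |U|=3: {2,5,6}:1  {3,4,7}:1  {4,6,7}:3  {5,6,7}:3
  |U|=4: {0,2,5,6}:1  {1,3,4,7}:1  {2,5,6,7}:4  {3,4,6,7}:4  {4,5,6,7}:6
  |U|=5: {0,2,5,6,7}:5  {1,3,4,6,7}:5  {2,4,5,6,7}:10  {3,4,5,6,7}:10
  |U|=6: {0,2,4,5,6,7}:15  {1,3,4,5,6,7}:15  {2,3,4,5,6,7}:20
  start at 0(x): 35
  start at 1(a): 35
sum over floor = 70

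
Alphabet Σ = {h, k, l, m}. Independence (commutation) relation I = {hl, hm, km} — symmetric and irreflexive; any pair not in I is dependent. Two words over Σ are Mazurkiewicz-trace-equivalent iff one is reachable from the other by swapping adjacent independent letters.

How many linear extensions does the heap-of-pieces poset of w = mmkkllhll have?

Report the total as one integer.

34

0(m) covers ∅
1(m) covers 0:m
2(k) covers ∅
3(k) covers 2:k
4(l) covers 1:m, 3:k
5(l) covers 4:l
6(h) covers 3:k
7(l) covers 5:l
8(l) covers 7:l
floor of heap: 0:m, 2:k
completions by unplaced set U, small U first (add the entries for U minus each lowest piece of U):
  |U|=1: {6}:1  {8}:1
  |U|=2: {6,8}:2  {7,8}:1
  |U|=3: {5,7,8}:1  {6,7,8}:3
  |U|=4: {4,5,7,8}:1  {5,6,7,8}:4
  |U|=5: {1,4,5,7,8}:1  {4,5,6,7,8}:5
  |U|=6: {0,1,4,5,7,8}:1  {1,4,5,6,7,8}:6  {3,4,5,6,7,8}:5
  |U|=7: {0,1,4,5,6,7,8}:7  {1,3,4,5,6,7,8}:11  {2,3,4,5,6,7,8}:5
  start at 0(m): 16
  start at 2(k): 18
sum over floor = 34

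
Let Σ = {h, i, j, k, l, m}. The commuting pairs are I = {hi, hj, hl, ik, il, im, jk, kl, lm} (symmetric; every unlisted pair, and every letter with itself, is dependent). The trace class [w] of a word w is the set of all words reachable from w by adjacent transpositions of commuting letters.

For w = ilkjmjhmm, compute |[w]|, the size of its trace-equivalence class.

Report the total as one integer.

drop 0:i onto floor
drop 1:l onto floor
drop 2:k onto floor
drop 3:j onto {0:i, 1:l}
drop 4:m onto {2:k, 3:j}
drop 5:j onto {4:m}
drop 6:h onto {4:m}
drop 7:m onto {5:j, 6:h}
drop 8:m onto {7:m}
ground layer = {0:i, 1:l, 2:k}
drop-orders for the pieces not yet dropped (sum over which currently-grounded one goes next):
  1 to go: {8} 1
  2 to go: {7,8} 1
  3 to go: {5,7,8} 1  {6,7,8} 1
  4 to go: {5,6,7,8} 2
  5 to go: {4,5,6,7,8} 2
  6 to go: {2,4,5,6,7,8} 2  {3,4,5,6,7,8} 2
  7 to go: {0,3,4,5,6,7,8} 2  {1,3,4,5,6,7,8} 2  {2,3,4,5,6,7,8} 4
  if 0:i drops first: 6 orders
  if 1:l drops first: 6 orders
  if 2:k drops first: 4 orders
heap linearizations: 16

16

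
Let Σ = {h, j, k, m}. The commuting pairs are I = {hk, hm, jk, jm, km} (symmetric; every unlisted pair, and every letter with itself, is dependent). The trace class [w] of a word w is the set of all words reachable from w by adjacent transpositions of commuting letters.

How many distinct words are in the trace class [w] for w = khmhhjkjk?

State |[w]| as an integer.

piece 0:k — minimal
piece 1:h — minimal
piece 2:m — minimal
piece 3:h rests on {1:h}
piece 4:h rests on {3:h}
piece 5:j rests on {4:h}
piece 6:k rests on {0:k}
piece 7:j rests on {5:j}
piece 8:k rests on {6:k}
minimal pieces: {0:k, 1:h, 2:m}
ways to finish when only these pieces remain (= sum over removing one remaining piece with nothing left below it):
  1 left: {2}→1  {7}→1  {8}→1
  2 left: {2,7}→2  {2,8}→2  {5,7}→1  {6,8}→1  {7,8}→2
  3 left: {0,6,8}→1  {2,5,7}→3  {2,6,8}→3  {2,7,8}→6  {4,5,7}→1  {5,7,8}→3  {6,7,8}→3
  4 left: {0,2,6,8}→4  {0,6,7,8}→4  {2,4,5,7}→4  {2,5,7,8}→12  {2,6,7,8}→12  {3,4,5,7}→1  {4,5,7,8}→4  {5,6,7,8}→6
  5 left: {0,2,6,7,8}→20  {0,5,6,7,8}→10  {1,3,4,5,7}→1  {2,3,4,5,7}→5  {2,4,5,7,8}→20  {2,5,6,7,8}→30  {3,4,5,7,8}→5  {4,5,6,7,8}→10
  6 left: {0,2,5,6,7,8}→60  {0,4,5,6,7,8}→20  {1,2,3,4,5,7}→6  {1,3,4,5,7,8}→6  {2,3,4,5,7,8}→30  {2,4,5,6,7,8}→60  {3,4,5,6,7,8}→15
  7 left: {0,2,4,5,6,7,8}→140  {0,3,4,5,6,7,8}→35  {1,2,3,4,5,7,8}→42  {1,3,4,5,6,7,8}→21  {2,3,4,5,6,7,8}→105
  placing 0:k first → 168 extensions
  placing 1:h first → 280 extensions
  placing 2:m first → 56 extensions
total linear extensions = 504

504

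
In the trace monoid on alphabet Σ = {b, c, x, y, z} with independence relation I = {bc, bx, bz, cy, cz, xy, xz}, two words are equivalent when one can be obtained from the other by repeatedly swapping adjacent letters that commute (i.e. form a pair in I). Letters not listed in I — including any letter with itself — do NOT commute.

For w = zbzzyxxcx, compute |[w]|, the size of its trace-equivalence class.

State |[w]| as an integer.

piece 0:z — minimal
piece 1:b — minimal
piece 2:z rests on {0:z}
piece 3:z rests on {2:z}
piece 4:y rests on {1:b, 3:z}
piece 5:x — minimal
piece 6:x rests on {5:x}
piece 7:c rests on {6:x}
piece 8:x rests on {7:c}
minimal pieces: {0:z, 1:b, 5:x}
ways to finish when only these pieces remain (= sum over removing one remaining piece with nothing left below it):
  1 left: {4}→1  {8}→1
  2 left: {1,4}→1  {3,4}→1  {4,8}→2  {7,8}→1
  3 left: {1,3,4}→2  {1,4,8}→3  {2,3,4}→1  {3,4,8}→3  {4,7,8}→3  {6,7,8}→1
  4 left: {0,2,3,4}→1  {1,2,3,4}→3  {1,3,4,8}→8  {1,4,7,8}→6  {2,3,4,8}→4  {3,4,7,8}→6  {4,6,7,8}→4  {5,6,7,8}→1
  5 left: {0,1,2,3,4}→4  {0,2,3,4,8}→5  {1,2,3,4,8}→15  {1,3,4,7,8}→20  {1,4,6,7,8}→10  {2,3,4,7,8}→10  {3,4,6,7,8}→10  {4,5,6,7,8}→5
  6 left: {0,1,2,3,4,8}→24  {0,2,3,4,7,8}→15  {1,2,3,4,7,8}→45  {1,3,4,6,7,8}→40  {1,4,5,6,7,8}→15  {2,3,4,6,7,8}→20  {3,4,5,6,7,8}→15
  7 left: {0,1,2,3,4,7,8}→84  {0,2,3,4,6,7,8}→35  {1,2,3,4,6,7,8}→105  {1,3,4,5,6,7,8}→70  {2,3,4,5,6,7,8}→35
  placing 0:z first → 210 extensions
  placing 1:b first → 70 extensions
  placing 5:x first → 224 extensions
total linear extensions = 504

504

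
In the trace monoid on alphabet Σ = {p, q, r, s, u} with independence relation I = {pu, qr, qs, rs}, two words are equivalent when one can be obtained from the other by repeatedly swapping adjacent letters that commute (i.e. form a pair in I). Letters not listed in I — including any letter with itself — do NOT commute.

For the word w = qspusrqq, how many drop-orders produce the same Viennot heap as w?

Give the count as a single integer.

0(q) covers ∅
1(s) covers ∅
2(p) covers 0:q, 1:s
3(u) covers 0:q, 1:s
4(s) covers 2:p, 3:u
5(r) covers 2:p, 3:u
6(q) covers 2:p, 3:u
7(q) covers 6:q
floor of heap: 0:q, 1:s
completions by unplaced set U, small U first (add the entries for U minus each lowest piece of U):
  |U|=1: {4}:1  {5}:1  {7}:1
  |U|=2: {4,5}:2  {4,7}:2  {5,7}:2  {6,7}:1
  |U|=3: {4,5,7}:6  {4,6,7}:3  {5,6,7}:3
  |U|=4: {4,5,6,7}:12
  |U|=5: {2,4,5,6,7}:12  {3,4,5,6,7}:12
  |U|=6: {2,3,4,5,6,7}:24
  start at 0(q): 24
  start at 1(s): 24
sum over floor = 48

48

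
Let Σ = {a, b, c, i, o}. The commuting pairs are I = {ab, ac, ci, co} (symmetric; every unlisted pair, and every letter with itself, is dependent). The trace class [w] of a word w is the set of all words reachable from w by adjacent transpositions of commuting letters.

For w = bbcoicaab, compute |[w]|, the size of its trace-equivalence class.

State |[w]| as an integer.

#0=b has no predecessor
#1=b depends on [0:b]
#2=c depends on [1:b]
#3=o depends on [1:b]
#4=i depends on [3:o]
#5=c depends on [2:c]
#6=a depends on [4:i]
#7=a depends on [6:a]
#8=b depends on [4:i, 5:c]
sources: [0:b]
N(rest) = Σ N(rest − s) over sources s of rest; N(one piece) = 1:
  size 1 → [7]=1  [8]=1
  size 2 → [5,8]=1  [6,7]=1  [7,8]=2
  size 3 → [2,5,8]=1  [5,7,8]=3  [6,7,8]=3
  size 4 → [2,5,7,8]=4  [4,6,7,8]=3  [5,6,7,8]=6
  size 5 → [2,5,6,7,8]=10  [3,4,6,7,8]=3  [4,5,6,7,8]=9
  size 6 → [2,4,5,6,7,8]=19  [3,4,5,6,7,8]=12
  size 7 → [2,3,4,5,6,7,8]=31
  first=0(b) contributes 31

31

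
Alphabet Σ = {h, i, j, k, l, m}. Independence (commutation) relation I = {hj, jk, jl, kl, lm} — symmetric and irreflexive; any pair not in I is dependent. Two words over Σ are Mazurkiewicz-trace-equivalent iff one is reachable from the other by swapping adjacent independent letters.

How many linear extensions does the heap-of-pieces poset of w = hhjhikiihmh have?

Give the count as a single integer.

4

#0=h has no predecessor
#1=h depends on [0:h]
#2=j has no predecessor
#3=h depends on [1:h]
#4=i depends on [2:j, 3:h]
#5=k depends on [4:i]
#6=i depends on [5:k]
#7=i depends on [6:i]
#8=h depends on [7:i]
#9=m depends on [8:h]
#10=h depends on [9:m]
sources: [0:h, 2:j]
N(rest) = Σ N(rest − s) over sources s of rest; N(one piece) = 1:
  size 1 → [10]=1
  size 2 → [9,10]=1
  size 3 → [8,9,10]=1
  size 4 → [7,8,9,10]=1
  size 5 → [6,7,8,9,10]=1
  size 6 → [5,6,7,8,9,10]=1
  size 7 → [4,5,6,7,8,9,10]=1
  size 8 → [2,4,5,6,7,8,9,10]=1  [3,4,5,6,7,8,9,10]=1
  size 9 → [1,3,4,5,6,7,8,9,10]=1  [2,3,4,5,6,7,8,9,10]=2
  first=0(h) contributes 3
  first=2(j) contributes 1
|[w]| = 4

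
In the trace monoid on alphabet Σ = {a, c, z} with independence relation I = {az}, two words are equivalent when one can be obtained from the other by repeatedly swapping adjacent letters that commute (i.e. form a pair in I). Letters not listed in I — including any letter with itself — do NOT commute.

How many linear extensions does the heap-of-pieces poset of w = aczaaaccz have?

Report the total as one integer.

4

piece 0:a — minimal
piece 1:c rests on {0:a}
piece 2:z rests on {1:c}
piece 3:a rests on {1:c}
piece 4:a rests on {3:a}
piece 5:a rests on {4:a}
piece 6:c rests on {2:z, 5:a}
piece 7:c rests on {6:c}
piece 8:z rests on {7:c}
minimal pieces: {0:a}
ways to finish when only these pieces remain (= sum over removing one remaining piece with nothing left below it):
  1 left: {8}→1
  2 left: {7,8}→1
  3 left: {6,7,8}→1
  4 left: {2,6,7,8}→1  {5,6,7,8}→1
  5 left: {2,5,6,7,8}→2  {4,5,6,7,8}→1
  6 left: {2,4,5,6,7,8}→3  {3,4,5,6,7,8}→1
  7 left: {2,3,4,5,6,7,8}→4
  placing 0:a first → 4 extensions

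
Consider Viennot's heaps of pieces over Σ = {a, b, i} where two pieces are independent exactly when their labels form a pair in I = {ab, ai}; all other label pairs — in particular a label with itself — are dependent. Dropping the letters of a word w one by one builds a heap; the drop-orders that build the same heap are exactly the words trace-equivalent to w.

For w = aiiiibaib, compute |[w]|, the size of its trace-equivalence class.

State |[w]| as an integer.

36

#0=a has no predecessor
#1=i has no predecessor
#2=i depends on [1:i]
#3=i depends on [2:i]
#4=i depends on [3:i]
#5=b depends on [4:i]
#6=a depends on [0:a]
#7=i depends on [5:b]
#8=b depends on [7:i]
sources: [0:a, 1:i]
N(rest) = Σ N(rest − s) over sources s of rest; N(one piece) = 1:
  size 1 → [6]=1  [8]=1
  size 2 → [0,6]=1  [6,8]=2  [7,8]=1
  size 3 → [0,6,8]=3  [5,7,8]=1  [6,7,8]=3
  size 4 → [0,6,7,8]=6  [4,5,7,8]=1  [5,6,7,8]=4
  size 5 → [0,5,6,7,8]=10  [3,4,5,7,8]=1  [4,5,6,7,8]=5
  size 6 → [0,4,5,6,7,8]=15  [2,3,4,5,7,8]=1  [3,4,5,6,7,8]=6
  size 7 → [0,3,4,5,6,7,8]=21  [1,2,3,4,5,7,8]=1  [2,3,4,5,6,7,8]=7
  first=0(a) contributes 8
  first=1(i) contributes 28
|[w]| = 36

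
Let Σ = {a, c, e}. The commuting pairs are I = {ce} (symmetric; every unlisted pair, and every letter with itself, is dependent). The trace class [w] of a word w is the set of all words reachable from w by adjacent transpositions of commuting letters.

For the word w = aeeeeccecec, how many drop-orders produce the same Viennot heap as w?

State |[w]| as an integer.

#0=a has no predecessor
#1=e depends on [0:a]
#2=e depends on [1:e]
#3=e depends on [2:e]
#4=e depends on [3:e]
#5=c depends on [0:a]
#6=c depends on [5:c]
#7=e depends on [4:e]
#8=c depends on [6:c]
#9=e depends on [7:e]
#10=c depends on [8:c]
sources: [0:a]
N(rest) = Σ N(rest − s) over sources s of rest; N(one piece) = 1:
  size 1 → [9]=1  [10]=1
  size 2 → [7,9]=1  [8,10]=1  [9,10]=2
  size 3 → [4,7,9]=1  [6,8,10]=1  [7,9,10]=3  [8,9,10]=3
  size 4 → [3,4,7,9]=1  [4,7,9,10]=4  [5,6,8,10]=1  [6,8,9,10]=4  [7,8,9,10]=6
  size 5 → [2,3,4,7,9]=1  [3,4,7,9,10]=5  [4,7,8,9,10]=10  [5,6,8,9,10]=5  [6,7,8,9,10]=10
  size 6 → [1,2,3,4,7,9]=1  [2,3,4,7,9,10]=6  [3,4,7,8,9,10]=15  [4,6,7,8,9,10]=20  [5,6,7,8,9,10]=15
  size 7 → [1,2,3,4,7,9,10]=7  [2,3,4,7,8,9,10]=21  [3,4,6,7,8,9,10]=35  [4,5,6,7,8,9,10]=35
  size 8 → [1,2,3,4,7,8,9,10]=28  [2,3,4,6,7,8,9,10]=56  [3,4,5,6,7,8,9,10]=70
  size 9 → [1,2,3,4,6,7,8,9,10]=84  [2,3,4,5,6,7,8,9,10]=126
  first=0(a) contributes 210

210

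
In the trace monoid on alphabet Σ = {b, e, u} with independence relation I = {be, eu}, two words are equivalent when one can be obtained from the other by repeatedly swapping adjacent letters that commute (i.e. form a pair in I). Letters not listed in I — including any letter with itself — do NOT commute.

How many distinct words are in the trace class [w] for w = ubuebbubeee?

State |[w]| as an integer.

drop 0:u onto floor
drop 1:b onto {0:u}
drop 2:u onto {1:b}
drop 3:e onto floor
drop 4:b onto {2:u}
drop 5:b onto {4:b}
drop 6:u onto {5:b}
drop 7:b onto {6:u}
drop 8:e onto {3:e}
drop 9:e onto {8:e}
drop 10:e onto {9:e}
ground layer = {0:u, 3:e}
drop-orders for the pieces not yet dropped (sum over which currently-grounded one goes next):
  1 to go: {7} 1  {10} 1
  2 to go: {6,7} 1  {7,10} 2  {9,10} 1
  3 to go: {5,6,7} 1  {6,7,10} 3  {7,9,10} 3  {8,9,10} 1
  4 to go: {3,8,9,10} 1  {4,5,6,7} 1  {5,6,7,10} 4  {6,7,9,10} 6  {7,8,9,10} 4
  5 to go: {2,4,5,6,7} 1  {3,7,8,9,10} 5  {4,5,6,7,10} 5  {5,6,7,9,10} 10  {6,7,8,9,10} 10
  6 to go: {1,2,4,5,6,7} 1  {2,4,5,6,7,10} 6  {3,6,7,8,9,10} 15  {4,5,6,7,9,10} 15  {5,6,7,8,9,10} 20
  7 to go: {0,1,2,4,5,6,7} 1  {1,2,4,5,6,7,10} 7  {2,4,5,6,7,9,10} 21  {3,5,6,7,8,9,10} 35  {4,5,6,7,8,9,10} 35
  8 to go: {0,1,2,4,5,6,7,10} 8  {1,2,4,5,6,7,9,10} 28  {2,4,5,6,7,8,9,10} 56  {3,4,5,6,7,8,9,10} 70
  9 to go: {0,1,2,4,5,6,7,9,10} 36  {1,2,4,5,6,7,8,9,10} 84  {2,3,4,5,6,7,8,9,10} 126
  if 0:u drops first: 210 orders
  if 3:e drops first: 120 orders
heap linearizations: 330

330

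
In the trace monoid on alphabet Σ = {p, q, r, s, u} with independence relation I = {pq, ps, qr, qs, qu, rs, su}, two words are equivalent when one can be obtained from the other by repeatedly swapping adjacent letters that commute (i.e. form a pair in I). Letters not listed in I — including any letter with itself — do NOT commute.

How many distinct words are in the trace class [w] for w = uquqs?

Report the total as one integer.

drop 0:u onto floor
drop 1:q onto floor
drop 2:u onto {0:u}
drop 3:q onto {1:q}
drop 4:s onto floor
ground layer = {0:u, 1:q, 4:s}
drop-orders for the pieces not yet dropped (sum over which currently-grounded one goes next):
  1 to go: {2} 1  {3} 1  {4} 1
  2 to go: {0,2} 1  {1,3} 1  {2,3} 2  {2,4} 2  {3,4} 2
  3 to go: {0,2,3} 3  {0,2,4} 3  {1,2,3} 3  {1,3,4} 3  {2,3,4} 6
  if 0:u drops first: 12 orders
  if 1:q drops first: 12 orders
  if 4:s drops first: 6 orders
heap linearizations: 30

30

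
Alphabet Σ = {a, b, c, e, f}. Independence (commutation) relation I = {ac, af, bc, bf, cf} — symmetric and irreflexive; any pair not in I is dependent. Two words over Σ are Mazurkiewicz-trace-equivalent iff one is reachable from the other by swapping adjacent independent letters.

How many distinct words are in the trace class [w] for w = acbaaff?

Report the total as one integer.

#0=a has no predecessor
#1=c has no predecessor
#2=b depends on [0:a]
#3=a depends on [2:b]
#4=a depends on [3:a]
#5=f has no predecessor
#6=f depends on [5:f]
sources: [0:a, 1:c, 5:f]
N(rest) = Σ N(rest − s) over sources s of rest; N(one piece) = 1:
  size 1 → [1]=1  [4]=1  [6]=1
  size 2 → [1,4]=2  [1,6]=2  [3,4]=1  [4,6]=2  [5,6]=1
  size 3 → [1,3,4]=3  [1,4,6]=6  [1,5,6]=3  [2,3,4]=1  [3,4,6]=3  [4,5,6]=3
  size 4 → [0,2,3,4]=1  [1,2,3,4]=4  [1,3,4,6]=12  [1,4,5,6]=12  [2,3,4,6]=4  [3,4,5,6]=6
  size 5 → [0,1,2,3,4]=5  [0,2,3,4,6]=5  [1,2,3,4,6]=20  [1,3,4,5,6]=30  [2,3,4,5,6]=10
  first=0(a) contributes 60
  first=1(c) contributes 15
  first=5(f) contributes 30
|[w]| = 105

105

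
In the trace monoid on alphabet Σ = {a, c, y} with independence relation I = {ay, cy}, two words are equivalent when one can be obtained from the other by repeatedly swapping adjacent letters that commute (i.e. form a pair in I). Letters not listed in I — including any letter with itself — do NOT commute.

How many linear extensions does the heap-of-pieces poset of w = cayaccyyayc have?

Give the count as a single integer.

drop 0:c onto floor
drop 1:a onto {0:c}
drop 2:y onto floor
drop 3:a onto {1:a}
drop 4:c onto {3:a}
drop 5:c onto {4:c}
drop 6:y onto {2:y}
drop 7:y onto {6:y}
drop 8:a onto {5:c}
drop 9:y onto {7:y}
drop 10:c onto {8:a}
ground layer = {0:c, 2:y}
drop-orders for the pieces not yet dropped (sum over which currently-grounded one goes next):
  1 to go: {9} 1  {10} 1
  2 to go: {7,9} 1  {8,10} 1  {9,10} 2
  3 to go: {5,8,10} 1  {6,7,9} 1  {7,9,10} 3  {8,9,10} 3
  4 to go: {2,6,7,9} 1  {4,5,8,10} 1  {5,8,9,10} 4  {6,7,9,10} 4  {7,8,9,10} 6
  5 to go: {2,6,7,9,10} 5  {3,4,5,8,10} 1  {4,5,8,9,10} 5  {5,7,8,9,10} 10  {6,7,8,9,10} 10
  6 to go: {1,3,4,5,8,10} 1  {2,6,7,8,9,10} 15  {3,4,5,8,9,10} 6  {4,5,7,8,9,10} 15  {5,6,7,8,9,10} 20
  7 to go: {0,1,3,4,5,8,10} 1  {1,3,4,5,8,9,10} 7  {2,5,6,7,8,9,10} 35  {3,4,5,7,8,9,10} 21  {4,5,6,7,8,9,10} 35
  8 to go: {0,1,3,4,5,8,9,10} 8  {1,3,4,5,7,8,9,10} 28  {2,4,5,6,7,8,9,10} 70  {3,4,5,6,7,8,9,10} 56
  9 to go: {0,1,3,4,5,7,8,9,10} 36  {1,3,4,5,6,7,8,9,10} 84  {2,3,4,5,6,7,8,9,10} 126
  if 0:c drops first: 210 orders
  if 2:y drops first: 120 orders
heap linearizations: 330

330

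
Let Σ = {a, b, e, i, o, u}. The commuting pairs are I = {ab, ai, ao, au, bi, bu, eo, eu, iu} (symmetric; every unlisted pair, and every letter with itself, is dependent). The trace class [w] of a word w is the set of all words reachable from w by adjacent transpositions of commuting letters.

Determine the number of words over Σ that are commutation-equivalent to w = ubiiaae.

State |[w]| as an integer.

piece 0:u — minimal
piece 1:b — minimal
piece 2:i — minimal
piece 3:i rests on {2:i}
piece 4:a — minimal
piece 5:a rests on {4:a}
piece 6:e rests on {1:b, 3:i, 5:a}
minimal pieces: {0:u, 1:b, 2:i, 4:a}
ways to finish when only these pieces remain (= sum over removing one remaining piece with nothing left below it):
  1 left: {0}→1  {6}→1
  2 left: {0,6}→2  {1,6}→1  {3,6}→1  {5,6}→1
  3 left: {0,1,6}→3  {0,3,6}→3  {0,5,6}→3  {1,3,6}→2  {1,5,6}→2  {2,3,6}→1  {3,5,6}→2  {4,5,6}→1
  4 left: {0,1,3,6}→8  {0,1,5,6}→8  {0,2,3,6}→4  {0,3,5,6}→8  {0,4,5,6}→4  {1,2,3,6}→3  {1,3,5,6}→6  {1,4,5,6}→3  {2,3,5,6}→3  {3,4,5,6}→3
  5 left: {0,1,2,3,6}→15  {0,1,3,5,6}→30  {0,1,4,5,6}→15  {0,2,3,5,6}→15  {0,3,4,5,6}→15  {1,2,3,5,6}→12  {1,3,4,5,6}→12  {2,3,4,5,6}→6
  placing 0:u first → 30 extensions
  placing 1:b first → 36 extensions
  placing 2:i first → 72 extensions
  placing 4:a first → 72 extensions
total linear extensions = 210

210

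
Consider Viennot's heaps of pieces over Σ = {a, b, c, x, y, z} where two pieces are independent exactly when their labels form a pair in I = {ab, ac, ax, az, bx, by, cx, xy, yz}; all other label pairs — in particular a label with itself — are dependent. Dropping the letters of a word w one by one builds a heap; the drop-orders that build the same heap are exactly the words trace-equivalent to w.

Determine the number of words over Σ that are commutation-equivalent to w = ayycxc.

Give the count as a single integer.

6

drop 0:a onto floor
drop 1:y onto {0:a}
drop 2:y onto {1:y}
drop 3:c onto {2:y}
drop 4:x onto floor
drop 5:c onto {3:c}
ground layer = {0:a, 4:x}
drop-orders for the pieces not yet dropped (sum over which currently-grounded one goes next):
  1 to go: {4} 1  {5} 1
  2 to go: {3,5} 1  {4,5} 2
  3 to go: {2,3,5} 1  {3,4,5} 3
  4 to go: {1,2,3,5} 1  {2,3,4,5} 4
  if 0:a drops first: 5 orders
  if 4:x drops first: 1 orders
heap linearizations: 6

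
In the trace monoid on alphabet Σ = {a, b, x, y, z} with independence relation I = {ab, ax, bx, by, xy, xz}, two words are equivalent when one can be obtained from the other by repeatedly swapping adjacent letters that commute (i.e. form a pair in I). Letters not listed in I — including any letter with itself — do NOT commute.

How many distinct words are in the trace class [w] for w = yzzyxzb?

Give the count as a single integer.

piece 0:y — minimal
piece 1:z rests on {0:y}
piece 2:z rests on {1:z}
piece 3:y rests on {2:z}
piece 4:x — minimal
piece 5:z rests on {3:y}
piece 6:b rests on {5:z}
minimal pieces: {0:y, 4:x}
ways to finish when only these pieces remain (= sum over removing one remaining piece with nothing left below it):
  1 left: {4}→1  {6}→1
  2 left: {4,6}→2  {5,6}→1
  3 left: {3,5,6}→1  {4,5,6}→3
  4 left: {2,3,5,6}→1  {3,4,5,6}→4
  5 left: {1,2,3,5,6}→1  {2,3,4,5,6}→5
  placing 0:y first → 6 extensions
  placing 4:x first → 1 extensions
total linear extensions = 7

7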